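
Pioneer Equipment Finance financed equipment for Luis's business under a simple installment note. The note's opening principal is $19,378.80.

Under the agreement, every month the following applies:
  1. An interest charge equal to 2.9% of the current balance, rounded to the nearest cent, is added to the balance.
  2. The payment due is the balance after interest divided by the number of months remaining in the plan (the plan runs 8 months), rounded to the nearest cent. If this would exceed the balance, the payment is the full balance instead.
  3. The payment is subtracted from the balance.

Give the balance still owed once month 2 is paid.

Month 1: opening $19,378.80; interest $561.99 → $19,940.79; payment $2,492.60; balance $17,448.19
Month 2: opening $17,448.19; interest $506.00 → $17,954.19; payment $2,564.88; balance $15,389.31

$15,389.31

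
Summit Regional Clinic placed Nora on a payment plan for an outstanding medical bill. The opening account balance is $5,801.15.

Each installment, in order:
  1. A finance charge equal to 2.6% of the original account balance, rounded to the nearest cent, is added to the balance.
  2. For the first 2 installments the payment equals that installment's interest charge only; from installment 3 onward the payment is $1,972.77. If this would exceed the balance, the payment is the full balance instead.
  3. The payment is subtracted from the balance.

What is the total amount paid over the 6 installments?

Installment 1: opening $5,801.15; interest $150.83 → $5,951.98; payment $150.83; balance $5,801.15
Installment 2: opening $5,801.15; interest $150.83 → $5,951.98; payment $150.83; balance $5,801.15
Installment 3: opening $5,801.15; interest $150.83 → $5,951.98; payment $1,972.77; balance $3,979.21
Installment 4: opening $3,979.21; interest $150.83 → $4,130.04; payment $1,972.77; balance $2,157.27
Installment 5: opening $2,157.27; interest $150.83 → $2,308.10; payment $1,972.77; balance $335.33
Installment 6: opening $335.33; interest $150.83 → $486.16; payment $486.16; balance $0.00
Total paid: $6,706.13

$6,706.13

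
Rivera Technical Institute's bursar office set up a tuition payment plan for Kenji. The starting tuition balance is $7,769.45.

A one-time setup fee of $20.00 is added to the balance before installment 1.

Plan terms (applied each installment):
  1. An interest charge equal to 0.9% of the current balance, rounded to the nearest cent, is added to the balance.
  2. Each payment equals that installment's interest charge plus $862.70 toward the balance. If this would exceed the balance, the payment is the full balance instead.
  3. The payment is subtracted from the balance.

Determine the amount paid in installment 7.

$886.22

# | Opening | Interest | Payment | End bal
1 | $7,789.45 | $70.11 | $932.81 | $6,926.75
2 | $6,926.75 | $62.34 | $925.04 | $6,064.05
3 | $6,064.05 | $54.58 | $917.28 | $5,201.35
4 | $5,201.35 | $46.81 | $909.51 | $4,338.65
5 | $4,338.65 | $39.05 | $901.75 | $3,475.95
6 | $3,475.95 | $31.28 | $893.98 | $2,613.25
7 | $2,613.25 | $23.52 | $886.22 | $1,750.55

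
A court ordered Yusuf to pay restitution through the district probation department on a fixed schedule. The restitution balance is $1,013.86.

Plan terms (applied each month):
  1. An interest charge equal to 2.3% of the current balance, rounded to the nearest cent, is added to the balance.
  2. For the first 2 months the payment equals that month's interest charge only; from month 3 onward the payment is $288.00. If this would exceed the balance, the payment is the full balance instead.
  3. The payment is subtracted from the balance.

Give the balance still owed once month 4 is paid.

$478.41

# | Opening | Interest | Payment | End bal
1 | $1,013.86 | $23.32 | $23.32 | $1,013.86
2 | $1,013.86 | $23.32 | $23.32 | $1,013.86
3 | $1,013.86 | $23.32 | $288.00 | $749.18
4 | $749.18 | $17.23 | $288.00 | $478.41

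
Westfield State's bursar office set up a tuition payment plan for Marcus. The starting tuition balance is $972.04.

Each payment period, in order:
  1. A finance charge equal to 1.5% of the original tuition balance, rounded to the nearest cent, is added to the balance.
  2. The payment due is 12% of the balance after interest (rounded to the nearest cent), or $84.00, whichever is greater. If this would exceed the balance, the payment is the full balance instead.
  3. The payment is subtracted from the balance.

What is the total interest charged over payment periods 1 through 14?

$204.12

Payment period 1: $972.04 +$14.58 interest = $986.62; pay $118.39 → $868.23
Payment period 2: $868.23 +$14.58 interest = $882.81; pay $105.94 → $776.87
Payment period 3: $776.87 +$14.58 interest = $791.45; pay $94.97 → $696.48
Payment period 4: $696.48 +$14.58 interest = $711.06; pay $85.33 → $625.73
Payment period 5: $625.73 +$14.58 interest = $640.31; pay $84.00 → $556.31
Payment period 6: $556.31 +$14.58 interest = $570.89; pay $84.00 → $486.89
Payment period 7: $486.89 +$14.58 interest = $501.47; pay $84.00 → $417.47
Payment period 8: $417.47 +$14.58 interest = $432.05; pay $84.00 → $348.05
Payment period 9: $348.05 +$14.58 interest = $362.63; pay $84.00 → $278.63
Payment period 10: $278.63 +$14.58 interest = $293.21; pay $84.00 → $209.21
Payment period 11: $209.21 +$14.58 interest = $223.79; pay $84.00 → $139.79
Payment period 12: $139.79 +$14.58 interest = $154.37; pay $84.00 → $70.37
Payment period 13: $70.37 +$14.58 interest = $84.95; pay $84.00 → $0.95
Payment period 14: $0.95 +$14.58 interest = $15.53; pay $15.53 → $0.00
Total interest: $14.58 + $14.58 + $14.58 + $14.58 + $14.58 + $14.58 + $14.58 + $14.58 + $14.58 + $14.58 + $14.58 + $14.58 + $14.58 + $14.58 = $204.12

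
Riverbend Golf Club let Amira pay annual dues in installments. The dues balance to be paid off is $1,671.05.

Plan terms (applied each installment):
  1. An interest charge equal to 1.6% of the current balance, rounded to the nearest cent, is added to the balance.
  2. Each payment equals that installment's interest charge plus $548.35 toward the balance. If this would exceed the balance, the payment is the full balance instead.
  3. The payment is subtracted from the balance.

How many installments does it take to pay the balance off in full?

4

# | Opening | Interest | Payment | End bal
1 | $1,671.05 | $26.74 | $575.09 | $1,122.70
2 | $1,122.70 | $17.96 | $566.31 | $574.35
3 | $574.35 | $9.19 | $557.54 | $26.00
4 | $26.00 | $0.42 | $26.42 | $0.00
Balance reaches $0.00 in installment 4.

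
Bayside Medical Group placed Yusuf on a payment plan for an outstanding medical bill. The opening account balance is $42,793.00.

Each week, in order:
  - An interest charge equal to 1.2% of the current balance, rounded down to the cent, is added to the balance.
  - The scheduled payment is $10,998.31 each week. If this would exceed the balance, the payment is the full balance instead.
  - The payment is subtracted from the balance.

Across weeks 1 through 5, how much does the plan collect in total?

$44,087.19

Week 1: $42,793.00 +$513.51 interest = $43,306.51; pay $10,998.31 → $32,308.20
Week 2: $32,308.20 +$387.69 interest = $32,695.89; pay $10,998.31 → $21,697.58
Week 3: $21,697.58 +$260.37 interest = $21,957.95; pay $10,998.31 → $10,959.64
Week 4: $10,959.64 +$131.51 interest = $11,091.15; pay $10,998.31 → $92.84
Week 5: $92.84 +$1.11 interest = $93.95; pay $93.95 → $0.00
Total paid: $44,087.19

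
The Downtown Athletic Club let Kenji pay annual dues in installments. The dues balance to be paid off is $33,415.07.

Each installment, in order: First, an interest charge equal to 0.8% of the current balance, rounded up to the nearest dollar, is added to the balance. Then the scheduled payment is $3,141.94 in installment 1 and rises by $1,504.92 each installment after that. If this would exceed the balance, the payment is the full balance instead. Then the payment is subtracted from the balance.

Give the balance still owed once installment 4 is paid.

$12,702.79

Installment 1: $33,415.07 +$268.00 interest = $33,683.07; pay $3,141.94 → $30,541.13
Installment 2: $30,541.13 +$245.00 interest = $30,786.13; pay $4,646.86 → $26,139.27
Installment 3: $26,139.27 +$210.00 interest = $26,349.27; pay $6,151.78 → $20,197.49
Installment 4: $20,197.49 +$162.00 interest = $20,359.49; pay $7,656.70 → $12,702.79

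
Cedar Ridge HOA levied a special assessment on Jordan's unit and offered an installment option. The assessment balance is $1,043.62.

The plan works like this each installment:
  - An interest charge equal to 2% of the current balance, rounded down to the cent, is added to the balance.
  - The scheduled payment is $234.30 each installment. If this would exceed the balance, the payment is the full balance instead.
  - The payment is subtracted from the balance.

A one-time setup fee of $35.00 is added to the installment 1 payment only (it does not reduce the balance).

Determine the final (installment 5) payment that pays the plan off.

$167.20

# | Opening | Interest | Payment | Fee | End bal
1 | $1,043.62 | $20.87 | $234.30 | $35.00 | $830.19
2 | $830.19 | $16.60 | $234.30 | — | $612.49
3 | $612.49 | $12.24 | $234.30 | — | $390.43
4 | $390.43 | $7.80 | $234.30 | — | $163.93
5 | $163.93 | $3.27 | $167.20 | — | $0.00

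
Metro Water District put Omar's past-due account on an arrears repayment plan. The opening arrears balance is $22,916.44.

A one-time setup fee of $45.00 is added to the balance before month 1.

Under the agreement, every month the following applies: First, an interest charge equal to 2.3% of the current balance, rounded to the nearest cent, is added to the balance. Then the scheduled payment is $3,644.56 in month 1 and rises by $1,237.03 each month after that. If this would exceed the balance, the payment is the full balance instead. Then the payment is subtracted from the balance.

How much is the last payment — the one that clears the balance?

$2,580.32

Month 1: opening $22,961.44; interest $528.11 → $23,489.55; payment $3,644.56; balance $19,844.99
Month 2: opening $19,844.99; interest $456.43 → $20,301.42; payment $4,881.59; balance $15,419.83
Month 3: opening $15,419.83; interest $354.66 → $15,774.49; payment $6,118.62; balance $9,655.87
Month 4: opening $9,655.87; interest $222.09 → $9,877.96; payment $7,355.65; balance $2,522.31
Month 5: opening $2,522.31; interest $58.01 → $2,580.32; payment $2,580.32; balance $0.00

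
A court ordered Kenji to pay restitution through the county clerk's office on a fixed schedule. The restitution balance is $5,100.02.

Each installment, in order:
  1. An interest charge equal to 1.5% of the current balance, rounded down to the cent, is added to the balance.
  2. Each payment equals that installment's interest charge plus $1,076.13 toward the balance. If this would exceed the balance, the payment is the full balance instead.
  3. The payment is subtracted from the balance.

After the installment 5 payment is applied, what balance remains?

$0.00

Installment 1: $5,100.02 +$76.50 interest = $5,176.52; pay $1,152.63 → $4,023.89
Installment 2: $4,023.89 +$60.35 interest = $4,084.24; pay $1,136.48 → $2,947.76
Installment 3: $2,947.76 +$44.21 interest = $2,991.97; pay $1,120.34 → $1,871.63
Installment 4: $1,871.63 +$28.07 interest = $1,899.70; pay $1,104.20 → $795.50
Installment 5: $795.50 +$11.93 interest = $807.43; pay $807.43 → $0.00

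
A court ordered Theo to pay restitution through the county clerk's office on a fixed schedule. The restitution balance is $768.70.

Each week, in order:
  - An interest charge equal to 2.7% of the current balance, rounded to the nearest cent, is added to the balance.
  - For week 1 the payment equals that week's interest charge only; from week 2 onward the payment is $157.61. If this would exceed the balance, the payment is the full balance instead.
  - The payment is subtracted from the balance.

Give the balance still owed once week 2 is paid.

Week 1: opening $768.70; interest $20.75 → $789.45; payment $20.75; balance $768.70
Week 2: opening $768.70; interest $20.75 → $789.45; payment $157.61; balance $631.84

$631.84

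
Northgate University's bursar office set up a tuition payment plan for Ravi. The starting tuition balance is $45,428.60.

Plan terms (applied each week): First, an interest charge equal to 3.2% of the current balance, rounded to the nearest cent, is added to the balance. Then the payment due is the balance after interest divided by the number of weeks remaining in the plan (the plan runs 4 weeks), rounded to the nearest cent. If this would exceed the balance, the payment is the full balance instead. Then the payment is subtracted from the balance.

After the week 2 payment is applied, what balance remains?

Week 1: opening $45,428.60; interest $1,453.72 → $46,882.32; payment $11,720.58; balance $35,161.74
Week 2: opening $35,161.74; interest $1,125.18 → $36,286.92; payment $12,095.64; balance $24,191.28

$24,191.28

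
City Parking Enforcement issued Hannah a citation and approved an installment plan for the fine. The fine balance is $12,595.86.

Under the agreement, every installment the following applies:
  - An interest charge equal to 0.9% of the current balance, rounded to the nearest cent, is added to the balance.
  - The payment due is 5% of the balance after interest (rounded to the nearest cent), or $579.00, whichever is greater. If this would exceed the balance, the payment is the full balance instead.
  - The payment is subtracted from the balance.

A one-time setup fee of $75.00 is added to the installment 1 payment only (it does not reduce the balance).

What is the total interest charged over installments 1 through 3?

$326.18

# | Opening | Interest | Payment | Fee | End bal
1 | $12,595.86 | $113.36 | $635.46 | $75.00 | $12,073.76
2 | $12,073.76 | $108.66 | $609.12 | — | $11,573.30
3 | $11,573.30 | $104.16 | $583.87 | — | $11,093.59
Total interest: $113.36 + $108.66 + $104.16 = $326.18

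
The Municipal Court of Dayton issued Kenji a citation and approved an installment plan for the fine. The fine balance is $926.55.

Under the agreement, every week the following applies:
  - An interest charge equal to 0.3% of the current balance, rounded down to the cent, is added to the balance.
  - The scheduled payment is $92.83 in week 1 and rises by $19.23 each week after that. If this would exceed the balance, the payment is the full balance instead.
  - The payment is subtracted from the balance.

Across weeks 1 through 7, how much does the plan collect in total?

$938.24

Week 1: opening $926.55; interest $2.77 → $929.32; payment $92.83; balance $836.49
Week 2: opening $836.49; interest $2.50 → $838.99; payment $112.06; balance $726.93
Week 3: opening $726.93; interest $2.18 → $729.11; payment $131.29; balance $597.82
Week 4: opening $597.82; interest $1.79 → $599.61; payment $150.52; balance $449.09
Week 5: opening $449.09; interest $1.34 → $450.43; payment $169.75; balance $280.68
Week 6: opening $280.68; interest $0.84 → $281.52; payment $188.98; balance $92.54
Week 7: opening $92.54; interest $0.27 → $92.81; payment $92.81; balance $0.00
Total paid: $938.24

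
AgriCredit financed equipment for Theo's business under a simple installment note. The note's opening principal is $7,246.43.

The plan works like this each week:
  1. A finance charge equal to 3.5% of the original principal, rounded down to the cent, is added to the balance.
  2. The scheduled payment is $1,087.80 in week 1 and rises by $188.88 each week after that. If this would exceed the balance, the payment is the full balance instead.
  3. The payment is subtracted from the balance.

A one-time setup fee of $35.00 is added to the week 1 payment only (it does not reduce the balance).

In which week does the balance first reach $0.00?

6

Week 1: $7,246.43 +$253.62 interest = $7,500.05; pay $1,087.80 (+ $35.00 fee) → $6,412.25
Week 2: $6,412.25 +$253.62 interest = $6,665.87; pay $1,276.68 → $5,389.19
Week 3: $5,389.19 +$253.62 interest = $5,642.81; pay $1,465.56 → $4,177.25
Week 4: $4,177.25 +$253.62 interest = $4,430.87; pay $1,654.44 → $2,776.43
Week 5: $2,776.43 +$253.62 interest = $3,030.05; pay $1,843.32 → $1,186.73
Week 6: $1,186.73 +$253.62 interest = $1,440.35; pay $1,440.35 → $0.00
Balance reaches $0.00 in week 6.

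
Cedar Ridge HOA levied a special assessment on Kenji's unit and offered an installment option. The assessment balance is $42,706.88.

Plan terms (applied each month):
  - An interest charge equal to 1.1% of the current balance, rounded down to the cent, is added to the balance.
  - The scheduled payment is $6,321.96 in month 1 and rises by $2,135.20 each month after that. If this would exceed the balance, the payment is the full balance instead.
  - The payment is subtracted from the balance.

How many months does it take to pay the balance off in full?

5

# | Opening | Interest | Payment | End bal
1 | $42,706.88 | $469.77 | $6,321.96 | $36,854.69
2 | $36,854.69 | $405.40 | $8,457.16 | $28,802.93
3 | $28,802.93 | $316.83 | $10,592.36 | $18,527.40
4 | $18,527.40 | $203.80 | $12,727.56 | $6,003.64
5 | $6,003.64 | $66.04 | $6,069.68 | $0.00
Balance reaches $0.00 in month 5.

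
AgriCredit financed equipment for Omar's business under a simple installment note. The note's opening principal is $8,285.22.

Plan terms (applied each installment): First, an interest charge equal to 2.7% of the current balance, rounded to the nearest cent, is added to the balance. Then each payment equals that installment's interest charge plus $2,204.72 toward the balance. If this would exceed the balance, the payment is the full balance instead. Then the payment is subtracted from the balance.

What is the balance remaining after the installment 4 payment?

$0.00

Installment 1: $8,285.22 +$223.70 interest = $8,508.92; pay $2,428.42 → $6,080.50
Installment 2: $6,080.50 +$164.17 interest = $6,244.67; pay $2,368.89 → $3,875.78
Installment 3: $3,875.78 +$104.65 interest = $3,980.43; pay $2,309.37 → $1,671.06
Installment 4: $1,671.06 +$45.12 interest = $1,716.18; pay $1,716.18 → $0.00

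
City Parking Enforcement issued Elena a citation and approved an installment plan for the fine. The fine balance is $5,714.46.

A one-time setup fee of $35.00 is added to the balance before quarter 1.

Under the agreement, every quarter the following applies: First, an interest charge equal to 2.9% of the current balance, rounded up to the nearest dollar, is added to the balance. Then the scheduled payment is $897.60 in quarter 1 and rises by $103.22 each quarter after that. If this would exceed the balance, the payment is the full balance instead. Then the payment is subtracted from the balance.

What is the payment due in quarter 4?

$1,207.26

Quarter 1: opening $5,749.46; interest $167.00 → $5,916.46; payment $897.60; balance $5,018.86
Quarter 2: opening $5,018.86; interest $146.00 → $5,164.86; payment $1,000.82; balance $4,164.04
Quarter 3: opening $4,164.04; interest $121.00 → $4,285.04; payment $1,104.04; balance $3,181.00
Quarter 4: opening $3,181.00; interest $93.00 → $3,274.00; payment $1,207.26; balance $2,066.74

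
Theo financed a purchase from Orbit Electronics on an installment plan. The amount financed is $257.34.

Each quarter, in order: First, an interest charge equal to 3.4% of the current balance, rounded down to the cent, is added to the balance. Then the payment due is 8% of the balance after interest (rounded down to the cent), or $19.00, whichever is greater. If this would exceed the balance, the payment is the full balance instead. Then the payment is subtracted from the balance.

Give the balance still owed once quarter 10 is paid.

$132.56

# | Opening | Interest | Payment | End bal
1 | $257.34 | $8.74 | $21.28 | $244.80
2 | $244.80 | $8.32 | $20.24 | $232.88
3 | $232.88 | $7.91 | $19.26 | $221.53
4 | $221.53 | $7.53 | $19.00 | $210.06
5 | $210.06 | $7.14 | $19.00 | $198.20
6 | $198.20 | $6.73 | $19.00 | $185.93
7 | $185.93 | $6.32 | $19.00 | $173.25
8 | $173.25 | $5.89 | $19.00 | $160.14
9 | $160.14 | $5.44 | $19.00 | $146.58
10 | $146.58 | $4.98 | $19.00 | $132.56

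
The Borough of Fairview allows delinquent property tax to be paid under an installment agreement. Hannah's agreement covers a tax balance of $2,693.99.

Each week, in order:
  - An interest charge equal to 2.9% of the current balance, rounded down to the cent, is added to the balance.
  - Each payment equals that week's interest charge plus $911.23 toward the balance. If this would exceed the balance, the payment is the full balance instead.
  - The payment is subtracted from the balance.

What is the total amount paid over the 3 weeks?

Week 1: $2,693.99 +$78.12 interest = $2,772.11; pay $989.35 → $1,782.76
Week 2: $1,782.76 +$51.70 interest = $1,834.46; pay $962.93 → $871.53
Week 3: $871.53 +$25.27 interest = $896.80; pay $896.80 → $0.00
Total paid: $2,849.08

$2,849.08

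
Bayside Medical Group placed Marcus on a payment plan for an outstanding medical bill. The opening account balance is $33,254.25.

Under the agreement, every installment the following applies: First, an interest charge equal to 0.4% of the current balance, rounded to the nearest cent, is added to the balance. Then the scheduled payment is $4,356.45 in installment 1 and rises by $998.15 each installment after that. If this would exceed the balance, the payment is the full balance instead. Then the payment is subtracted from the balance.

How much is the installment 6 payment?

$1,953.75

# | Opening | Interest | Payment | End bal
1 | $33,254.25 | $133.02 | $4,356.45 | $29,030.82
2 | $29,030.82 | $116.12 | $5,354.60 | $23,792.34
3 | $23,792.34 | $95.17 | $6,352.75 | $17,534.76
4 | $17,534.76 | $70.14 | $7,350.90 | $10,254.00
5 | $10,254.00 | $41.02 | $8,349.05 | $1,945.97
6 | $1,945.97 | $7.78 | $1,953.75 | $0.00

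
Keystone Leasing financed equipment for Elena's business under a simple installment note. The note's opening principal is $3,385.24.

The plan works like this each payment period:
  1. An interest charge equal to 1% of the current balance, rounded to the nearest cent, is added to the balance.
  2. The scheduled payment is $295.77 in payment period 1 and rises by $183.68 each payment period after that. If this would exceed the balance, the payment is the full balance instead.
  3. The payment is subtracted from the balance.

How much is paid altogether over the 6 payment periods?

Payment period 1: opening $3,385.24; interest $33.85 → $3,419.09; payment $295.77; balance $3,123.32
Payment period 2: opening $3,123.32; interest $31.23 → $3,154.55; payment $479.45; balance $2,675.10
Payment period 3: opening $2,675.10; interest $26.75 → $2,701.85; payment $663.13; balance $2,038.72
Payment period 4: opening $2,038.72; interest $20.39 → $2,059.11; payment $846.81; balance $1,212.30
Payment period 5: opening $1,212.30; interest $12.12 → $1,224.42; payment $1,030.49; balance $193.93
Payment period 6: opening $193.93; interest $1.94 → $195.87; payment $195.87; balance $0.00
Total paid: $3,511.52

$3,511.52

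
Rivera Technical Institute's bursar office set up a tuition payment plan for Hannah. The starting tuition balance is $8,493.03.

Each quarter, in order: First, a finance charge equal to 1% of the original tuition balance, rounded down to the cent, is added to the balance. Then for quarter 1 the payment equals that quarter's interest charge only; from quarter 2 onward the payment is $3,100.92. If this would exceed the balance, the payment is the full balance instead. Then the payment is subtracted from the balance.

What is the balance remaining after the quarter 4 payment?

$0.00

Quarter 1: $8,493.03 +$84.93 interest = $8,577.96; pay $84.93 → $8,493.03
Quarter 2: $8,493.03 +$84.93 interest = $8,577.96; pay $3,100.92 → $5,477.04
Quarter 3: $5,477.04 +$84.93 interest = $5,561.97; pay $3,100.92 → $2,461.05
Quarter 4: $2,461.05 +$84.93 interest = $2,545.98; pay $2,545.98 → $0.00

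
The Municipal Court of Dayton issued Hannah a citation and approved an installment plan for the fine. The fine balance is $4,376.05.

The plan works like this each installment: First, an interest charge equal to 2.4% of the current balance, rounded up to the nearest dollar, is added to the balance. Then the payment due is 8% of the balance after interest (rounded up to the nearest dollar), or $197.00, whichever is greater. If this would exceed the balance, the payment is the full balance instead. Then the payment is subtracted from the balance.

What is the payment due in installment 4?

Installment 1: opening $4,376.05; interest $106.00 → $4,482.05; payment $359.00; balance $4,123.05
Installment 2: opening $4,123.05; interest $99.00 → $4,222.05; payment $338.00; balance $3,884.05
Installment 3: opening $3,884.05; interest $94.00 → $3,978.05; payment $319.00; balance $3,659.05
Installment 4: opening $3,659.05; interest $88.00 → $3,747.05; payment $300.00; balance $3,447.05

$300.00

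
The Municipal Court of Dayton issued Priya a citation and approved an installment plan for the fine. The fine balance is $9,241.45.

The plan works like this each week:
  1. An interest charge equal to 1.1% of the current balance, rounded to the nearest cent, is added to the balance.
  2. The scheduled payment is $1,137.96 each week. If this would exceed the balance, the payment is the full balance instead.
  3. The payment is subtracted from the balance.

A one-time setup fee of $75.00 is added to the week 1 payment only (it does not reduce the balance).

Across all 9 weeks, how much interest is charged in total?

$493.82

# | Opening | Interest | Payment | Fee | End bal
1 | $9,241.45 | $101.66 | $1,137.96 | $75.00 | $8,205.15
2 | $8,205.15 | $90.26 | $1,137.96 | — | $7,157.45
3 | $7,157.45 | $78.73 | $1,137.96 | — | $6,098.22
4 | $6,098.22 | $67.08 | $1,137.96 | — | $5,027.34
5 | $5,027.34 | $55.30 | $1,137.96 | — | $3,944.68
6 | $3,944.68 | $43.39 | $1,137.96 | — | $2,850.11
7 | $2,850.11 | $31.35 | $1,137.96 | — | $1,743.50
8 | $1,743.50 | $19.18 | $1,137.96 | — | $624.72
9 | $624.72 | $6.87 | $631.59 | — | $0.00
Total interest: $101.66 + $90.26 + $78.73 + $67.08 + $55.30 + $43.39 + $31.35 + $19.18 + $6.87 = $493.82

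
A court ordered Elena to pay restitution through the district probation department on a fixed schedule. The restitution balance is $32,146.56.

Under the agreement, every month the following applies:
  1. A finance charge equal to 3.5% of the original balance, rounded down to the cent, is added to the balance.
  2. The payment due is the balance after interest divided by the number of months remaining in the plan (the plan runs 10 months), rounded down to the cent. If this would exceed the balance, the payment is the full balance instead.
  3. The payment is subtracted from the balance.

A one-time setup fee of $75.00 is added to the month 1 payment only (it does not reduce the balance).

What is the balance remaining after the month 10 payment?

# | Opening | Interest | Payment | Fee | End bal
1 | $32,146.56 | $1,125.12 | $3,327.16 | $75.00 | $29,944.52
2 | $29,944.52 | $1,125.12 | $3,452.18 | — | $27,617.46
3 | $27,617.46 | $1,125.12 | $3,592.82 | — | $25,149.76
4 | $25,149.76 | $1,125.12 | $3,753.55 | — | $22,521.33
5 | $22,521.33 | $1,125.12 | $3,941.07 | — | $19,705.38
6 | $19,705.38 | $1,125.12 | $4,166.10 | — | $16,664.40
7 | $16,664.40 | $1,125.12 | $4,447.38 | — | $13,342.14
8 | $13,342.14 | $1,125.12 | $4,822.42 | — | $9,644.84
9 | $9,644.84 | $1,125.12 | $5,384.98 | — | $5,384.98
10 | $5,384.98 | $1,125.12 | $6,510.10 | — | $0.00

$0.00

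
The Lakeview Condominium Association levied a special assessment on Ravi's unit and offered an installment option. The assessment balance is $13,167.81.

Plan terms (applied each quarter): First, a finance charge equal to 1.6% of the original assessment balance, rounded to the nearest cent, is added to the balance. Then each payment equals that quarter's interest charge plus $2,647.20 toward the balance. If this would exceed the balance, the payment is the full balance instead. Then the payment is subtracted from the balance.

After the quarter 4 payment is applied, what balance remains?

Quarter 1: $13,167.81 +$210.68 interest = $13,378.49; pay $2,857.88 → $10,520.61
Quarter 2: $10,520.61 +$210.68 interest = $10,731.29; pay $2,857.88 → $7,873.41
Quarter 3: $7,873.41 +$210.68 interest = $8,084.09; pay $2,857.88 → $5,226.21
Quarter 4: $5,226.21 +$210.68 interest = $5,436.89; pay $2,857.88 → $2,579.01

$2,579.01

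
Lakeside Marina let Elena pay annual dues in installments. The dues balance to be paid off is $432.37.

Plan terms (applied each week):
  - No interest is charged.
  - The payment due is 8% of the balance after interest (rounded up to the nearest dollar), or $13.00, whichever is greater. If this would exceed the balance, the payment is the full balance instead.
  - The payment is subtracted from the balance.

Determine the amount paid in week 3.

Week 1: $432.37 − $35.00 → $397.37
Week 2: $397.37 − $32.00 → $365.37
Week 3: $365.37 − $30.00 → $335.37

$30.00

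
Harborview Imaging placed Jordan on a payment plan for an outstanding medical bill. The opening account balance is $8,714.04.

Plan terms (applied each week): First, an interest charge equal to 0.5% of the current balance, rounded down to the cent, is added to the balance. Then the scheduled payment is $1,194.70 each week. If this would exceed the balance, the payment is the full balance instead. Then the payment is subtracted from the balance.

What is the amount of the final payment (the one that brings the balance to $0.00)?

# | Opening | Interest | Payment | End bal
1 | $8,714.04 | $43.57 | $1,194.70 | $7,562.91
2 | $7,562.91 | $37.81 | $1,194.70 | $6,406.02
3 | $6,406.02 | $32.03 | $1,194.70 | $5,243.35
4 | $5,243.35 | $26.21 | $1,194.70 | $4,074.86
5 | $4,074.86 | $20.37 | $1,194.70 | $2,900.53
6 | $2,900.53 | $14.50 | $1,194.70 | $1,720.33
7 | $1,720.33 | $8.60 | $1,194.70 | $534.23
8 | $534.23 | $2.67 | $536.90 | $0.00

$536.90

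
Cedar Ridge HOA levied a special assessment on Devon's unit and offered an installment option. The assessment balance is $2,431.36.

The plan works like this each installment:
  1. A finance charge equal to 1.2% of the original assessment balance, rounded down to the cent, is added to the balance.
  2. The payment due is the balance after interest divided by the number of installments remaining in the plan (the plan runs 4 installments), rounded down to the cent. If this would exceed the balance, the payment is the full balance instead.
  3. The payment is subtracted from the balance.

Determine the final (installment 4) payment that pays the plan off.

Installment 1: opening $2,431.36; interest $29.17 → $2,460.53; payment $615.13; balance $1,845.40
Installment 2: opening $1,845.40; interest $29.17 → $1,874.57; payment $624.85; balance $1,249.72
Installment 3: opening $1,249.72; interest $29.17 → $1,278.89; payment $639.44; balance $639.45
Installment 4: opening $639.45; interest $29.17 → $668.62; payment $668.62; balance $0.00

$668.62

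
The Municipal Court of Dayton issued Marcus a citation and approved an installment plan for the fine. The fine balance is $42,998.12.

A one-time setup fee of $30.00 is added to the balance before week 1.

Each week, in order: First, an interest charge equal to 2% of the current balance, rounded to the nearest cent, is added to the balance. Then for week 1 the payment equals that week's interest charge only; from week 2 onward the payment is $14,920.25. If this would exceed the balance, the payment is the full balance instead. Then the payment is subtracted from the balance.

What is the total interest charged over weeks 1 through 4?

$2,593.04

# | Opening | Interest | Payment | End bal
1 | $43,028.12 | $860.56 | $860.56 | $43,028.12
2 | $43,028.12 | $860.56 | $14,920.25 | $28,968.43
3 | $28,968.43 | $579.37 | $14,920.25 | $14,627.55
4 | $14,627.55 | $292.55 | $14,920.10 | $0.00
Total interest: $860.56 + $860.56 + $579.37 + $292.55 = $2,593.04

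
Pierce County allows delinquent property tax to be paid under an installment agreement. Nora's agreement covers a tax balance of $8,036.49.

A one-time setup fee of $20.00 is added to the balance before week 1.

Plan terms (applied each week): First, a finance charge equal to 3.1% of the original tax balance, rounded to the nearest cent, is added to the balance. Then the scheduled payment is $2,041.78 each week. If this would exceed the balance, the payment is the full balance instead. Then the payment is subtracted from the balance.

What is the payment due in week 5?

$1,135.02

Week 1: opening $8,056.49; interest $249.13 → $8,305.62; payment $2,041.78; balance $6,263.84
Week 2: opening $6,263.84; interest $249.13 → $6,512.97; payment $2,041.78; balance $4,471.19
Week 3: opening $4,471.19; interest $249.13 → $4,720.32; payment $2,041.78; balance $2,678.54
Week 4: opening $2,678.54; interest $249.13 → $2,927.67; payment $2,041.78; balance $885.89
Week 5: opening $885.89; interest $249.13 → $1,135.02; payment $1,135.02; balance $0.00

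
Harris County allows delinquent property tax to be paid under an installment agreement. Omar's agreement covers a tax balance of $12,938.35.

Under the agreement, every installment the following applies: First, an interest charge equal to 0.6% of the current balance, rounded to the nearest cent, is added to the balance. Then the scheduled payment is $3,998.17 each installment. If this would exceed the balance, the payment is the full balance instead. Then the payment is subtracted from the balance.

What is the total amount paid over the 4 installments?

$13,107.17

# | Opening | Interest | Payment | End bal
1 | $12,938.35 | $77.63 | $3,998.17 | $9,017.81
2 | $9,017.81 | $54.11 | $3,998.17 | $5,073.75
3 | $5,073.75 | $30.44 | $3,998.17 | $1,106.02
4 | $1,106.02 | $6.64 | $1,112.66 | $0.00
Total paid: $13,107.17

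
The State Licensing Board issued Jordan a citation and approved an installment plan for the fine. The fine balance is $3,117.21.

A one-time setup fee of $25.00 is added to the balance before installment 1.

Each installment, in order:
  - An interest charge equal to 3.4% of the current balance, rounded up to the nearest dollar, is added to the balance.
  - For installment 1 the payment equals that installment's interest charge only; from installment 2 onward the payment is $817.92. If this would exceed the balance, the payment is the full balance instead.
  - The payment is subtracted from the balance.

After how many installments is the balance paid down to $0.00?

Installment 1: opening $3,142.21; interest $107.00 → $3,249.21; payment $107.00; balance $3,142.21
Installment 2: opening $3,142.21; interest $107.00 → $3,249.21; payment $817.92; balance $2,431.29
Installment 3: opening $2,431.29; interest $83.00 → $2,514.29; payment $817.92; balance $1,696.37
Installment 4: opening $1,696.37; interest $58.00 → $1,754.37; payment $817.92; balance $936.45
Installment 5: opening $936.45; interest $32.00 → $968.45; payment $817.92; balance $150.53
Installment 6: opening $150.53; interest $6.00 → $156.53; payment $156.53; balance $0.00
Balance reaches $0.00 in installment 6.

6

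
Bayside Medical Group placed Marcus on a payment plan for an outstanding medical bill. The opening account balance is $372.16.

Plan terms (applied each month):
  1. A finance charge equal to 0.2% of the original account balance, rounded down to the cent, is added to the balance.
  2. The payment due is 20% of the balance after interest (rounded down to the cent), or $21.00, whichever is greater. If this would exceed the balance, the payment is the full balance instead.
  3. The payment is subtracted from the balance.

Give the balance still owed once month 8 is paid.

$59.24

# | Opening | Interest | Payment | End bal
1 | $372.16 | $0.74 | $74.58 | $298.32
2 | $298.32 | $0.74 | $59.81 | $239.25
3 | $239.25 | $0.74 | $47.99 | $192.00
4 | $192.00 | $0.74 | $38.54 | $154.20
5 | $154.20 | $0.74 | $30.98 | $123.96
6 | $123.96 | $0.74 | $24.94 | $99.76
7 | $99.76 | $0.74 | $21.00 | $79.50
8 | $79.50 | $0.74 | $21.00 | $59.24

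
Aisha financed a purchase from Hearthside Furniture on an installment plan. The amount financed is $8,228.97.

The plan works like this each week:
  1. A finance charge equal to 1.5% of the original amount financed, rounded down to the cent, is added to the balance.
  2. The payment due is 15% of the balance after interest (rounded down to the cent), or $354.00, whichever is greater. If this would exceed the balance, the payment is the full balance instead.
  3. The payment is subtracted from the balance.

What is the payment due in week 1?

$1,252.86

Week 1: $8,228.97 +$123.43 interest = $8,352.40; pay $1,252.86 → $7,099.54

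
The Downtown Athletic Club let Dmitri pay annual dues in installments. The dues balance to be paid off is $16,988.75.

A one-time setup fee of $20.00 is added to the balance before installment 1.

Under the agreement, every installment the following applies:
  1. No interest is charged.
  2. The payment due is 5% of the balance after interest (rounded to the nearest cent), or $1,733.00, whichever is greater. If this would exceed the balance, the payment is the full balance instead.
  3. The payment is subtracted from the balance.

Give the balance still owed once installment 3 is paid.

$11,809.75

Installment 1: opening $17,008.75; payment $1,733.00; balance $15,275.75
Installment 2: opening $15,275.75; payment $1,733.00; balance $13,542.75
Installment 3: opening $13,542.75; payment $1,733.00; balance $11,809.75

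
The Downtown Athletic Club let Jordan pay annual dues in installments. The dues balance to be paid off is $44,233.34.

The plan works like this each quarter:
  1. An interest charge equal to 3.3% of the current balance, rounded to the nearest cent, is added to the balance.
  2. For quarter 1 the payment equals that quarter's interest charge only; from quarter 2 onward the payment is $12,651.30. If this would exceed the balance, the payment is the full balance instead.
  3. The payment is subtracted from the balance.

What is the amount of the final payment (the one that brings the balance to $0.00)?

Quarter 1: $44,233.34 +$1,459.70 interest = $45,693.04; pay $1,459.70 → $44,233.34
Quarter 2: $44,233.34 +$1,459.70 interest = $45,693.04; pay $12,651.30 → $33,041.74
Quarter 3: $33,041.74 +$1,090.38 interest = $34,132.12; pay $12,651.30 → $21,480.82
Quarter 4: $21,480.82 +$708.87 interest = $22,189.69; pay $12,651.30 → $9,538.39
Quarter 5: $9,538.39 +$314.77 interest = $9,853.16; pay $9,853.16 → $0.00

$9,853.16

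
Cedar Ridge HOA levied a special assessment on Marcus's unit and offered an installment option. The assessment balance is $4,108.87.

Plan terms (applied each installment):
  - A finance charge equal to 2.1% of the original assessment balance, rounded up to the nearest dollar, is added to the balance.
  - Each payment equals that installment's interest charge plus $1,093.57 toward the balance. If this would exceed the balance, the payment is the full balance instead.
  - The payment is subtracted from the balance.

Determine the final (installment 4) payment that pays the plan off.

# | Opening | Interest | Payment | End bal
1 | $4,108.87 | $87.00 | $1,180.57 | $3,015.30
2 | $3,015.30 | $87.00 | $1,180.57 | $1,921.73
3 | $1,921.73 | $87.00 | $1,180.57 | $828.16
4 | $828.16 | $87.00 | $915.16 | $0.00

$915.16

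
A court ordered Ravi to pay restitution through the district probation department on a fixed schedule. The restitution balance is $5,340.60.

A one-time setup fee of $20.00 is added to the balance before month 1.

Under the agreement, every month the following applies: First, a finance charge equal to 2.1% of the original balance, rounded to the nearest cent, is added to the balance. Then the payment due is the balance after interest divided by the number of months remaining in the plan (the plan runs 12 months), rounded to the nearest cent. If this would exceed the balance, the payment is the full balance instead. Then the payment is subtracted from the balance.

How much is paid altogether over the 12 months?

Month 1: $5,360.60 +$112.15 interest = $5,472.75; pay $456.06 → $5,016.69
Month 2: $5,016.69 +$112.15 interest = $5,128.84; pay $466.26 → $4,662.58
Month 3: $4,662.58 +$112.15 interest = $4,774.73; pay $477.47 → $4,297.26
Month 4: $4,297.26 +$112.15 interest = $4,409.41; pay $489.93 → $3,919.48
Month 5: $3,919.48 +$112.15 interest = $4,031.63; pay $503.95 → $3,527.68
Month 6: $3,527.68 +$112.15 interest = $3,639.83; pay $519.98 → $3,119.85
Month 7: $3,119.85 +$112.15 interest = $3,232.00; pay $538.67 → $2,693.33
Month 8: $2,693.33 +$112.15 interest = $2,805.48; pay $561.10 → $2,244.38
Month 9: $2,244.38 +$112.15 interest = $2,356.53; pay $589.13 → $1,767.40
Month 10: $1,767.40 +$112.15 interest = $1,879.55; pay $626.52 → $1,253.03
Month 11: $1,253.03 +$112.15 interest = $1,365.18; pay $682.59 → $682.59
Month 12: $682.59 +$112.15 interest = $794.74; pay $794.74 → $0.00
Total paid: $6,706.40

$6,706.40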